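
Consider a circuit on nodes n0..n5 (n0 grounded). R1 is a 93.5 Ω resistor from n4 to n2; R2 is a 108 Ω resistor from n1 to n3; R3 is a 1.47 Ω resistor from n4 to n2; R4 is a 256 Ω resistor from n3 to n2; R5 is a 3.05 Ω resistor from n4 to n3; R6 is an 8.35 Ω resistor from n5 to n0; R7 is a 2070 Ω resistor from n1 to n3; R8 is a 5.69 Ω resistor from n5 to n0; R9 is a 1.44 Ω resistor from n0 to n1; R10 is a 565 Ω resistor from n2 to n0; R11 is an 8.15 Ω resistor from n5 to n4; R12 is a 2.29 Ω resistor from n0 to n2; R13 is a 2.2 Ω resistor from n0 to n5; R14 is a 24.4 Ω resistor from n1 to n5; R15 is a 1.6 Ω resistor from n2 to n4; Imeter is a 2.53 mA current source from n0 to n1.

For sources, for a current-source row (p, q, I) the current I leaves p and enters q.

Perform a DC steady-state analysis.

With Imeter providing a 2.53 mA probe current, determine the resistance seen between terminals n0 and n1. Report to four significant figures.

Apply KCL at each of the 5 non-ground nodes and solve the resulting linear system.
Node n1: branches {R2, R7, R9, R14, Imeter} → V_1 = 0.003407
Node n2: branches {R1, R3, R4, R10, R12, R15} → V_2 = 8.612e-05
Node n3: branches {R2, R4, R5, R7} → V_3 = 0.0002081
Node n4: branches {R1, R3, R5, R11, R15} → V_4 = 0.0001145
Node n5: branches {R6, R8, R11, R13, R14} → V_5 = 0.0001682

R_eq = 1.347 Ω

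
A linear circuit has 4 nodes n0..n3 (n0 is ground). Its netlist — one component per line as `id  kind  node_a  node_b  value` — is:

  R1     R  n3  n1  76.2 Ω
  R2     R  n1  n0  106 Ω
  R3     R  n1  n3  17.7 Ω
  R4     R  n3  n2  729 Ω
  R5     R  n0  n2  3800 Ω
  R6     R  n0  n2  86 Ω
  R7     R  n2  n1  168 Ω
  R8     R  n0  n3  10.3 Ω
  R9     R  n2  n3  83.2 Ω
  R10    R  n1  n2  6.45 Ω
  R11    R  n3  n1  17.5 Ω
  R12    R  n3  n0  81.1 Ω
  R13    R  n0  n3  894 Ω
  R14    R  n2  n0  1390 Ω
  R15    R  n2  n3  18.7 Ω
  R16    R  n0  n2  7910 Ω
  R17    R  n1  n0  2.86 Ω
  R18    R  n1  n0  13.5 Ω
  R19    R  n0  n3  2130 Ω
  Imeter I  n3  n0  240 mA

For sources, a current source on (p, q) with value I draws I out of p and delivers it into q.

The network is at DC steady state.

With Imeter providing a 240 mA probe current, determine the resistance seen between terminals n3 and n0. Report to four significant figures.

Apply KCL at each of the 3 non-ground nodes and solve the resulting linear system.
Node n1: branches {R1, R2, R3, R7, R10, R11, R17, R18} → V_1 = -0.2819
Node n2: branches {R4, R5, R6, R7, R9, R10, R14, R15, R16} → V_2 = -0.4688
Node n3: branches {R1, R3, R4, R8, R9, R11, R12, R13, R15, R19, Imeter} → V_3 = -1.008

R_eq = 4.200 Ω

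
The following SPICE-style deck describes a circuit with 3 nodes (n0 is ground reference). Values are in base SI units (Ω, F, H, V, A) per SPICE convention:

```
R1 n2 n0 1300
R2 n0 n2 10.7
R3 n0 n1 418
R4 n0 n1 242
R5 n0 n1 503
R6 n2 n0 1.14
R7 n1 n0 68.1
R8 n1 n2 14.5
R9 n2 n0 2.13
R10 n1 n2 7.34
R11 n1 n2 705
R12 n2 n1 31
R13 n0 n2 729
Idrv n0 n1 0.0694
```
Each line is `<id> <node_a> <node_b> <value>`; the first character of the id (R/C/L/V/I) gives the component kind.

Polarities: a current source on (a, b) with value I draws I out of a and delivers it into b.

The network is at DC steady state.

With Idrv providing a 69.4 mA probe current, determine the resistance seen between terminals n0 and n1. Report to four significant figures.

Element admittances at DC:
  Y(R1) = 0.0007692 S between n2,n0
  Y(R2) = 0.09346 S between n0,n2
  Y(R3) = 0.002392 S between n0,n1
  Y(R4) = 0.004132 S between n0,n1
  Y(R5) = 0.001988 S between n0,n1
  Y(R6) = 0.8772 S between n2,n0
  Y(R7) = 0.01468 S between n1,n0
  Y(R8) = 0.06897 S between n1,n2
  Y(R9) = 0.4695 S between n2,n0
  Y(R10) = 0.1362 S between n1,n2
  Y(R11) = 0.001418 S between n1,n2
  Y(R12) = 0.03226 S between n2,n1
  Y(R13) = 0.001372 S between n0,n2
  Idrv: injects 0.0694 A into n1 (from n0)
Assemble and solve the 2×2 MNA system:
  V(n1)=0.3042  V(n2)=0.04323

R_eq = 4.383 Ω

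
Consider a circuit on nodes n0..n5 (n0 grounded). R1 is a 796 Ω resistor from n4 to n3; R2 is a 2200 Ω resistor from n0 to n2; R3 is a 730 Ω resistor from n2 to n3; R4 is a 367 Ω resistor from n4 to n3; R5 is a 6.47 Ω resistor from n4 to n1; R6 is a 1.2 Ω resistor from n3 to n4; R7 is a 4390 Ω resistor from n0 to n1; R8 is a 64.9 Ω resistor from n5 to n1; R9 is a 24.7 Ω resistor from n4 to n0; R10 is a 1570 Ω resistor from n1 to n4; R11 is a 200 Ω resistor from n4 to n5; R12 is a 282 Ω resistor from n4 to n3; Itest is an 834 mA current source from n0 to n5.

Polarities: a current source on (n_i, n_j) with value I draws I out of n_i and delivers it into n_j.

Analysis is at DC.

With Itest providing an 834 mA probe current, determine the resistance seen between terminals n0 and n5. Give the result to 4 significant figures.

MNA unknowns: 5 node voltages V₁..V_5
R1: Y=0.001256 on G[4,3]
R2: Y=0.0004545 on G[0,2]
R3: Y=0.001370 on G[2,3]
R4: Y=0.002725 on G[4,3]
R5: Y=0.1546 on G[4,1]
R6: Y=0.8333 on G[3,4]
R7: Y=0.0002278 on G[0,1]
R8: Y=0.01541 on G[5,1]
R9: Y=0.04049 on G[4,0]
R10: Y=0.0006369 on G[1,4]
R11: Y=0.005000 on G[4,5]
R12: Y=0.003546 on G[4,3]
Itest: z[0]−=0.834, z[5]+=0.834
solve → V1=24.22, V2=15.23, V3=20.28, V4=20.29, V5=64.12

R_eq = 76.89 Ω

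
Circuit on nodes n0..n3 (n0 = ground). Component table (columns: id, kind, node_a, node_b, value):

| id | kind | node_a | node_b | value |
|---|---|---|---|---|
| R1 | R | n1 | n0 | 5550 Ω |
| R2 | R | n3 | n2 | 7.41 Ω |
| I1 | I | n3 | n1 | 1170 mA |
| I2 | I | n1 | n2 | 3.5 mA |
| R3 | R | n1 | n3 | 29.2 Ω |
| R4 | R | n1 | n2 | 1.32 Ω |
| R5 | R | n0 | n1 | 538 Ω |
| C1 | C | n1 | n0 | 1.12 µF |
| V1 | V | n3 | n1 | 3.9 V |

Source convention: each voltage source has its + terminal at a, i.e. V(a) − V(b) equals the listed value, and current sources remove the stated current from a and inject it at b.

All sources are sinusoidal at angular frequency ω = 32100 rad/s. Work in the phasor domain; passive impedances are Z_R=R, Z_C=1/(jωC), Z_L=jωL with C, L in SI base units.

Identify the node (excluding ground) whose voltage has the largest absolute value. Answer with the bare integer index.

3

Apply KCL at each of the 3 non-ground nodes and solve the resulting linear system.
Node n1: branches {R1, I1, I2, R3, R4, R5, C1, V1} → V_1 = 0.000+0.000j
Node n2: branches {R2, I2, R4} → V_2 = 0.5936+0.000j
Node n3: branches {R2, I1, R3, V1} → V_3 = 3.900+0.000j
Source currents: i(V1)=-1.750+0.000j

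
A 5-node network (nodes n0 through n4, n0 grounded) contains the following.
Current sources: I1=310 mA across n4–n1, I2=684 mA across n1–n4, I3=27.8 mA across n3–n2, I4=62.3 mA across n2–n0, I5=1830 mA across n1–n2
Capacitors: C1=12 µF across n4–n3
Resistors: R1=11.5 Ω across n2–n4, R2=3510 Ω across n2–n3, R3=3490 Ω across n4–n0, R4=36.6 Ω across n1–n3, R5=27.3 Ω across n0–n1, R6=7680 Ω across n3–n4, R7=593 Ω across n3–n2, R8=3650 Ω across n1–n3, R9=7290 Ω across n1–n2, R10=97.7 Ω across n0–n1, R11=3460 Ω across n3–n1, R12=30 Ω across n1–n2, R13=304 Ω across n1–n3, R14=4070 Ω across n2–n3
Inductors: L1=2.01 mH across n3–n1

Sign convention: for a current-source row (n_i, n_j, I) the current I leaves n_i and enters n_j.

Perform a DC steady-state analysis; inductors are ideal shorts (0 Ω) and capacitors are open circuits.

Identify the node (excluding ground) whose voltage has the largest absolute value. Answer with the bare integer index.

MNA unknowns: 4 node voltages V₁..V_4 plus 1 source current (L1)
I1: z[4]−=0.31, z[1]+=0.31
C1: Y=0.000 on G[4,3]
R1: Y=0.08696 on G[2,4]
R2: Y=0.0002849 on G[2,3]
I2: z[1]−=0.684, z[4]+=0.684
R3: Y=0.0002865 on G[4,0]
L1: row V3−V1=0, i_L1 at 3,1
R4: Y=0.02732 on G[1,3]
R5: Y=0.03663 on G[0,1]
R6: Y=0.0001302 on G[3,4]
R7: Y=0.001686 on G[3,2]
R8: Y=0.0002740 on G[1,3]
R9: Y=0.0001372 on G[1,2]
R10: Y=0.01024 on G[0,1]
I3: z[3]−=0.0278, z[2]+=0.0278
R11: Y=0.0002890 on G[3,1]
I4: z[2]−=0.0623, z[0]+=0.0623
R12: Y=0.03333 on G[1,2]
R13: Y=0.003289 on G[1,3]
R14: Y=0.0002457 on G[2,3]
I5: z[1]−=1.83, z[2]+=1.83
solve → V1=-1.711, V2=58.35, V3=-1.711, V4=62.35
aux → i_L1=0.1137

4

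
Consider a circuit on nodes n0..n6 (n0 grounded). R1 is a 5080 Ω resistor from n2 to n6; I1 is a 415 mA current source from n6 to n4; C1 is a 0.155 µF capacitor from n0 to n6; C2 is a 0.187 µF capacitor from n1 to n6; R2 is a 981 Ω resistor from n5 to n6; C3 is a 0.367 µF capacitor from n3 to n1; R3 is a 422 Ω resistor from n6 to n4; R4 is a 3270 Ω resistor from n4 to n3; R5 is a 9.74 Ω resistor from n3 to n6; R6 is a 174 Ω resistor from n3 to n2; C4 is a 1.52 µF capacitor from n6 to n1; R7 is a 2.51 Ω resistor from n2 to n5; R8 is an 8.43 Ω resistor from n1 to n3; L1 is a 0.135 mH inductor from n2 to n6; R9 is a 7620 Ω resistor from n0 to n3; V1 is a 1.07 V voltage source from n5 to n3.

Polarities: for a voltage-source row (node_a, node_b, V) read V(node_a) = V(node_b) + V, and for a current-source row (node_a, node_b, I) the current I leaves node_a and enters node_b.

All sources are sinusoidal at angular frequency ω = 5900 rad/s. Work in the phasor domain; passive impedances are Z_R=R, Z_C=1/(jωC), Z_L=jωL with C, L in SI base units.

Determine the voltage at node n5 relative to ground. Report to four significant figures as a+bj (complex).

Apply KCL at each of the 6 non-ground nodes and solve the resulting linear system.
Node n1: branches {C2, C3, C4, R8} → V_1 = -0.7268+0.04904j
Node n2: branches {R1, R6, R7, L1} → V_2 = 0.003739-0.006601j
Node n3: branches {C3, R4, R5, R6, R8, R9, V1} → V_3 = -0.7412-0.01257j
Node n4: branches {I1, R3, R4} → V_4 = 155.0-0.09564j
Node n5: branches {R2, R7, V1} → V_5 = 0.3288-0.01257j
Node n6: branches {R1, I1, C1, C2, R2, R3, R5, C4, L1} → V_6 = 0.001803-0.1064j
Source currents: i(V1)=-0.1299+0.002281j

0.3288-0.01257j V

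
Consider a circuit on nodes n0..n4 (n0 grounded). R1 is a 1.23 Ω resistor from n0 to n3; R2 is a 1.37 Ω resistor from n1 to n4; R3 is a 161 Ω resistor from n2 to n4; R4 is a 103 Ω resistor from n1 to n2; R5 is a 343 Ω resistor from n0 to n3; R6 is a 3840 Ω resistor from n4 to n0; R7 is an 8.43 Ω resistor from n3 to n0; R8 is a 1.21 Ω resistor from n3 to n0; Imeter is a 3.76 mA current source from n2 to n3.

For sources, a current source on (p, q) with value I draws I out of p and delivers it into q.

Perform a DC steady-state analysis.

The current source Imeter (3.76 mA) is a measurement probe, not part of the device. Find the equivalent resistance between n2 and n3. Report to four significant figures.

Apply KCL at each of the 4 non-ground nodes and solve the resulting linear system.
Node n1: branches {R2, R4} → V_1 = -14.44
Node n2: branches {R3, R4, Imeter} → V_2 = -14.68
Node n3: branches {R1, R5, R7, R8, Imeter} → V_3 = 0.002135
Node n4: branches {R2, R3, R6} → V_4 = -14.44

R_eq = 3904. Ω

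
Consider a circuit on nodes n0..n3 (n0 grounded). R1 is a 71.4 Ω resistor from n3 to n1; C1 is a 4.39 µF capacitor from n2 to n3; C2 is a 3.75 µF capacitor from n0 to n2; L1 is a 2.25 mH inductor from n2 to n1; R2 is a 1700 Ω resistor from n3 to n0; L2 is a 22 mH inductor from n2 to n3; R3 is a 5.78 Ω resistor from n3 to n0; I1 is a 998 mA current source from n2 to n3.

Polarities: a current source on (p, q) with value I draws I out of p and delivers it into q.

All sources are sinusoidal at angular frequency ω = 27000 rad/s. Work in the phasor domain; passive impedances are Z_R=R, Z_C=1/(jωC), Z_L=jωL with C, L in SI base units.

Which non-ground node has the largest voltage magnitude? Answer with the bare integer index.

1

Element admittances at ω=27000 rad/s:
  Y(R1) = 0.01401+0.000j S between n3,n1
  Y(C1) = 0.000+0.1185j S between n2,n3
  Y(C2) = 0.000+0.1013j S between n0,n2
  Y(L1) = 0.000-0.01646j S between n2,n1
  Y(R2) = 0.0005882+0.000j S between n3,n0
  Y(L2) = 0.000-0.001684j S between n2,n3
  Y(R3) = 0.1730+0.000j S between n3,n0
  I1: injects 0.998 A into n3 (from n2)
Assemble and solve the 3×3 MNA system:
  V(n1)=4.173+2.929j  V(n2)=1.123+4.331j  V(n3)=2.526-0.6550j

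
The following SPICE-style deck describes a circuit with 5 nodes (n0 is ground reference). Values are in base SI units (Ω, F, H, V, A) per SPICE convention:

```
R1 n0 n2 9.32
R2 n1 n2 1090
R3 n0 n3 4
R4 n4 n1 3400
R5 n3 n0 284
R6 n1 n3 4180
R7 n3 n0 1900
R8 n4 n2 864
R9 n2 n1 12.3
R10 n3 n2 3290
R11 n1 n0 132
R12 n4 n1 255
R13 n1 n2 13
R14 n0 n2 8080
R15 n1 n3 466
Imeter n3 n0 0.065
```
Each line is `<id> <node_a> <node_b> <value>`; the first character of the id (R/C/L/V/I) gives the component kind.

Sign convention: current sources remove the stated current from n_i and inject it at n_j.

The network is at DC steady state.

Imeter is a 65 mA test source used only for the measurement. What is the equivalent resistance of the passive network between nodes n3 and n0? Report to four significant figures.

R_eq = 3.896 Ω

Element admittances at DC:
  Y(R1) = 0.1073 S between n0,n2
  Y(R2) = 0.0009174 S between n1,n2
  Y(R3) = 0.2500 S between n0,n3
  Y(R4) = 0.0002941 S between n4,n1
  Y(R5) = 0.003521 S between n3,n0
  Y(R6) = 0.0002392 S between n1,n3
  Y(R7) = 0.0005263 S between n3,n0
  Y(R8) = 0.001157 S between n4,n2
  Y(R9) = 0.08130 S between n2,n1
  Y(R10) = 0.0003040 S between n3,n2
  Y(R11) = 0.007576 S between n1,n0
  Y(R12) = 0.003922 S between n4,n1
  Y(R13) = 0.07692 S between n1,n2
  Y(R14) = 0.0001238 S between n0,n2
  Y(R15) = 0.002146 S between n1,n3
  Imeter: injects 0.065 A into n0 (from n3)
Assemble and solve the 4×4 MNA system:
  V(n1)=-0.008744  V(n2)=-0.005514  V(n3)=-0.2533  V(n4)=-0.008048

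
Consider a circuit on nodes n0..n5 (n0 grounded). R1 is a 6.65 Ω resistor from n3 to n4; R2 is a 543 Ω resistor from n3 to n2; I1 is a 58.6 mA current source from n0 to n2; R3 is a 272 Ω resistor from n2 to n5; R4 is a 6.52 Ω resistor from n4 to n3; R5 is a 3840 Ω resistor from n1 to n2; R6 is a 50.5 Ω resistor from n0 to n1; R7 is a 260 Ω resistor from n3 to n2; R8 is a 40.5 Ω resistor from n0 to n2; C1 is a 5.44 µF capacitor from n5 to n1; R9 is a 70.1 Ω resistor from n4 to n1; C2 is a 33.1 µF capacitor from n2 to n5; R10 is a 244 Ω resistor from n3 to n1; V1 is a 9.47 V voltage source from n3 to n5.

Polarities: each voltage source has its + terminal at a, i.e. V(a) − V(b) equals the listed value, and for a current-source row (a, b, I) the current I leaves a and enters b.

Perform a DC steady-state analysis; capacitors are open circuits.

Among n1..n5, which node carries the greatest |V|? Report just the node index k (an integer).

Apply KCL at each of the 5 non-ground nodes and solve the resulting linear system.
Node n1: branches {R5, R6, C1, R9, R10} → V_1 = 1.212
Node n2: branches {R2, I1, R3, R5, R7, R8, C2} → V_2 = 1.402
Node n3: branches {R1, R2, R4, R7, R10, V1} → V_3 = 2.563
Node n4: branches {R1, R4, R9} → V_4 = 2.502
Node n5: branches {R3, C1, C2, V1} → V_5 = -6.907
Source currents: i(V1)=-0.03055

5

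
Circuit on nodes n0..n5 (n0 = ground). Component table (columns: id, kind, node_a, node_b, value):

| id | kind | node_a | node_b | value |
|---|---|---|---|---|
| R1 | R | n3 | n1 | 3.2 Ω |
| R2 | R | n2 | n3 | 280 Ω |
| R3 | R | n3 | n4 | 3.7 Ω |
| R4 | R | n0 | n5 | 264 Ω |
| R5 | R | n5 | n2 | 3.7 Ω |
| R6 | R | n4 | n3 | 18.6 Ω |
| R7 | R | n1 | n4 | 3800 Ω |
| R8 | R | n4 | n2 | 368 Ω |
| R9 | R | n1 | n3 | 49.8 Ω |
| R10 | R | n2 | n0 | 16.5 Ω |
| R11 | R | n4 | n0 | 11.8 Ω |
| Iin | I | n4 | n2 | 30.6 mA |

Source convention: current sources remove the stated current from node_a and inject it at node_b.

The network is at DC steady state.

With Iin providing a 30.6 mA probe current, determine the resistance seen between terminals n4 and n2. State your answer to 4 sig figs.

R_eq = 23.35 Ω

Element admittances at DC:
  Y(R1) = 0.3125 S between n3,n1
  Y(R2) = 0.003571 S between n2,n3
  Y(R3) = 0.2703 S between n3,n4
  Y(R4) = 0.003788 S between n0,n5
  Y(R5) = 0.2703 S between n5,n2
  Y(R6) = 0.05376 S between n4,n3
  Y(R7) = 0.0002632 S between n1,n4
  Y(R8) = 0.002717 S between n4,n2
  Y(R9) = 0.02008 S between n1,n3
  Y(R10) = 0.06061 S between n2,n0
  Y(R11) = 0.08475 S between n4,n0
  Iin: injects 0.0306 A into n2 (from n4)
Assemble and solve the 5×5 MNA system:
  V(n1)=-0.3006  V(n2)=0.4062  V(n3)=-0.3006  V(n4)=-0.3084  V(n5)=0.4006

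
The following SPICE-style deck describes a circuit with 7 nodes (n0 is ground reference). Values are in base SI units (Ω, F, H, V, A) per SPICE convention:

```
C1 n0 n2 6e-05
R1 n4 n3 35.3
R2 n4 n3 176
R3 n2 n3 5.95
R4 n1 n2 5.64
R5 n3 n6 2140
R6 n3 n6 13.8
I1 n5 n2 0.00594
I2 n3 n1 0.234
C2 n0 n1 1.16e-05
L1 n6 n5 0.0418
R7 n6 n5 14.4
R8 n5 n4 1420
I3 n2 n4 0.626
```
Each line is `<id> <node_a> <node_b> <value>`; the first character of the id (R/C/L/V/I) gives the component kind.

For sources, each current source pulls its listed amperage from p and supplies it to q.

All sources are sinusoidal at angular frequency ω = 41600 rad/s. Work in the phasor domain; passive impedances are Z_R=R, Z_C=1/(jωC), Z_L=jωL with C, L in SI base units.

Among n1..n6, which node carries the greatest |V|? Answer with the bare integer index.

4

MNA unknowns: 6 node voltages V₁..V_6
C1: Y=0.000+2.496j on G[0,2]
R1: Y=0.02833+0.000j on G[4,3]
R2: Y=0.005682+0.000j on G[4,3]
R3: Y=0.1681+0.000j on G[2,3]
R4: Y=0.1773+0.000j on G[1,2]
R5: Y=0.0004673+0.000j on G[3,6]
R6: Y=0.07246+0.000j on G[3,6]
I1: z[5]−=0.00594, z[2]+=0.00594
I2: z[3]−=0.234, z[1]+=0.234
C2: Y=0.000+0.4826j on G[0,1]
L1: Y=0.000-0.0005751j on G[6,5]
R7: Y=0.06944+0.000j on G[6,5]
R8: Y=0.0007042+0.000j on G[5,4]
I3: z[2]−=0.626, z[4]+=0.626
solve → V1=0.1783-0.4067j, V2=-0.03448+0.07863j, V3=2.263+0.07863j, V4=20.30+0.07865j, V5=2.449+0.07941j, V6=2.353+0.07863j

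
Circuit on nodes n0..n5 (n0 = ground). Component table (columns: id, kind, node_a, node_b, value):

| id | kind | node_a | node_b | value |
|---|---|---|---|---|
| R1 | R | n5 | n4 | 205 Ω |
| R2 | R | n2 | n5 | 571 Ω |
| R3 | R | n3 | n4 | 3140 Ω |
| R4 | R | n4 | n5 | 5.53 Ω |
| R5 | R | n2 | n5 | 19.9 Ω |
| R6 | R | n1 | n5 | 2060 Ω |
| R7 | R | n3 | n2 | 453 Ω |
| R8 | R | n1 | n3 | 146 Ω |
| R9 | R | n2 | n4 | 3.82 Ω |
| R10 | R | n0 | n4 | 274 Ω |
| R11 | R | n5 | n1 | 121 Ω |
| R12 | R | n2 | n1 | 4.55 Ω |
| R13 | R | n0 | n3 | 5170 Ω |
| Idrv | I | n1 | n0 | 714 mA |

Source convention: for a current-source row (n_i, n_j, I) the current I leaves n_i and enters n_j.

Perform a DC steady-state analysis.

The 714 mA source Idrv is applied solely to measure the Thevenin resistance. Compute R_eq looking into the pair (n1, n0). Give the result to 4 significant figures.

Element admittances at DC:
  Y(R1) = 0.004878 S between n5,n4
  Y(R2) = 0.001751 S between n2,n5
  Y(R3) = 0.0003185 S between n3,n4
  Y(R4) = 0.1808 S between n4,n5
  Y(R5) = 0.05025 S between n2,n5
  Y(R6) = 0.0004854 S between n1,n5
  Y(R7) = 0.002208 S between n3,n2
  Y(R8) = 0.006849 S between n1,n3
  Y(R9) = 0.2618 S between n2,n4
  Y(R10) = 0.003650 S between n0,n4
  Y(R11) = 0.008264 S between n5,n1
  Y(R12) = 0.2198 S between n2,n1
  Y(R13) = 0.0001934 S between n0,n3
  Idrv: injects 0.714 A into n0 (from n1)
Assemble and solve the 5×5 MNA system:
  V(n1)=-190.8  V(n2)=-187.9  V(n3)=-186.1  V(n4)=-185.8  V(n5)=-186.4

R_eq = 267.3 Ω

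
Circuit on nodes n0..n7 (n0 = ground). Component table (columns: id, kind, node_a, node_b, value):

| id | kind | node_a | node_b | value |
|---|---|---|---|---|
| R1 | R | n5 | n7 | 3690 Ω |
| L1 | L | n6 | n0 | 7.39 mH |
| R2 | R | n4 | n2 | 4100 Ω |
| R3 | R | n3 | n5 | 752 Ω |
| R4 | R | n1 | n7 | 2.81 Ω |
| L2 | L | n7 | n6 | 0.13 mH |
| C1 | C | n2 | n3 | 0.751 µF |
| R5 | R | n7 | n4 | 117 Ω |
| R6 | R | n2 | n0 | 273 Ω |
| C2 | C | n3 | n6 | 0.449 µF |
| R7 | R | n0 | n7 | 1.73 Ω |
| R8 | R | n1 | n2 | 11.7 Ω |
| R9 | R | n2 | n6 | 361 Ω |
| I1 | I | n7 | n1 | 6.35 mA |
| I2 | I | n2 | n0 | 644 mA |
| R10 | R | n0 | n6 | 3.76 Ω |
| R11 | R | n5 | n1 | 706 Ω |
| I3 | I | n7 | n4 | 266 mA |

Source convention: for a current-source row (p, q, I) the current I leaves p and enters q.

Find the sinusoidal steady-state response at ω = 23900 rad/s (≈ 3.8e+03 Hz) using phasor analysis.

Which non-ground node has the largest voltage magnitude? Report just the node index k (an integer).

4

Element admittances at ω=23900 rad/s:
  Y(R1) = 0.0002710+0.000j S between n5,n7
  Y(L1) = 0.000-0.005662j S between n6,n0
  Y(R2) = 0.0002439+0.000j S between n4,n2
  Y(R3) = 0.001330+0.000j S between n3,n5
  Y(R4) = 0.3559+0.000j S between n1,n7
  Y(L2) = 0.000-0.3219j S between n7,n6
  Y(C1) = 0.000+0.01795j S between n2,n3
  Y(R5) = 0.008547+0.000j S between n7,n4
  Y(R6) = 0.003663+0.000j S between n2,n0
  Y(C2) = 0.000+0.01073j S between n3,n6
  Y(R7) = 0.5780+0.000j S between n0,n7
  Y(R8) = 0.08547+0.000j S between n1,n2
  Y(R9) = 0.002770+0.000j S between n2,n6
  I1: injects 0.00635 A into n1 (from n7)
  I2: injects 0.644 A into n0 (from n2)
  Y(R10) = 0.2660+0.000j S between n0,n6
  Y(R11) = 0.001416+0.000j S between n5,n1
  I3: injects 0.266 A into n4 (from n7)
Assemble and solve the 7×7 MNA system:
  V(n1)=-2.433+0.04756j  V(n2)=-9.130+0.6786j  V(n3)=-5.903+0.4058j  V(n4)=29.19-0.08284j  V(n5)=-3.819+0.1918j  V(n6)=-0.4804+0.2077j  V(n7)=-0.8373-0.1046j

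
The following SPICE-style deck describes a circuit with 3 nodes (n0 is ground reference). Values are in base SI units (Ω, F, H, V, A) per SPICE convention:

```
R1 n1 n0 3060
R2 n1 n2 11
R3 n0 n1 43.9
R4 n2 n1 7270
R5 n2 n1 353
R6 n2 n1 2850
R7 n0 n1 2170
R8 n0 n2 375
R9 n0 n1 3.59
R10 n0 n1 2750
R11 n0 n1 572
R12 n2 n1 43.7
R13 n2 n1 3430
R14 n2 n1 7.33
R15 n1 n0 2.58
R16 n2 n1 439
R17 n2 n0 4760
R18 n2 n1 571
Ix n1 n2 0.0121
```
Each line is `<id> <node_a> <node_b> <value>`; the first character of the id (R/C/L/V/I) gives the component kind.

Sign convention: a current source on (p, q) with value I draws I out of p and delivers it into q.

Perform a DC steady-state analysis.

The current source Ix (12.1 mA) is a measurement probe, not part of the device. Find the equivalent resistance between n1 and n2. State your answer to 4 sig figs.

Element admittances at DC:
  Y(R1) = 0.0003268 S between n1,n0
  Y(R2) = 0.09091 S between n1,n2
  Y(R3) = 0.02278 S between n0,n1
  Y(R4) = 0.0001376 S between n2,n1
  Y(R5) = 0.002833 S between n2,n1
  Y(R6) = 0.0003509 S between n2,n1
  Y(R7) = 0.0004608 S between n0,n1
  Y(R8) = 0.002667 S between n0,n2
  Y(R9) = 0.2786 S between n0,n1
  Y(R10) = 0.0003636 S between n0,n1
  Y(R11) = 0.001748 S between n0,n1
  Y(R12) = 0.02288 S between n2,n1
  Y(R13) = 0.0002915 S between n2,n1
  Y(R14) = 0.1364 S between n2,n1
  Y(R15) = 0.3876 S between n1,n0
  Y(R16) = 0.002278 S between n2,n1
  Y(R17) = 0.0002101 S between n2,n0
  Y(R18) = 0.001751 S between n2,n1
  Ix: injects 0.0121 A into n2 (from n1)
Assemble and solve the 2×2 MNA system:
  V(n1)=-0.0001922  V(n2)=0.04622

R_eq = 3.835 Ω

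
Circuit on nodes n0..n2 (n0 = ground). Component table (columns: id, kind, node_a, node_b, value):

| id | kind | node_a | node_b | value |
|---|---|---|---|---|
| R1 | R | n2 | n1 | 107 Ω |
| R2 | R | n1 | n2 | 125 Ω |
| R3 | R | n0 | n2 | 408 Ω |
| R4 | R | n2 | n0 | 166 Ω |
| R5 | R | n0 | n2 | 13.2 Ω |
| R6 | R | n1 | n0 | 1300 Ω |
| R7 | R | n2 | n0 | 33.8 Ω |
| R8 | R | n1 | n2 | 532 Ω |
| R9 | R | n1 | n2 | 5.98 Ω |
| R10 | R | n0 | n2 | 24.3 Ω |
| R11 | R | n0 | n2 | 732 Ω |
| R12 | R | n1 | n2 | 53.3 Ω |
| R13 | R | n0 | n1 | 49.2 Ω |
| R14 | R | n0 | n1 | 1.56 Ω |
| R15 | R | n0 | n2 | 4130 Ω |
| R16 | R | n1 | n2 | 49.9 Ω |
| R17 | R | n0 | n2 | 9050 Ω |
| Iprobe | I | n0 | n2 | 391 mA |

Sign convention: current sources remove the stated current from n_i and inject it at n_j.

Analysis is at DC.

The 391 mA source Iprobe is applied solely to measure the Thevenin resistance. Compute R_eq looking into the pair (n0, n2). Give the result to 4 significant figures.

MNA unknowns: 2 node voltages V₁..V_2
R1: Y=0.009346 on G[2,1]
R2: Y=0.008000 on G[1,2]
R3: Y=0.002451 on G[0,2]
R4: Y=0.006024 on G[2,0]
R5: Y=0.07576 on G[0,2]
R6: Y=0.0007692 on G[1,0]
R7: Y=0.02959 on G[2,0]
R8: Y=0.001880 on G[1,2]
R9: Y=0.1672 on G[1,2]
R10: Y=0.04115 on G[0,2]
R11: Y=0.001366 on G[0,2]
R12: Y=0.01876 on G[1,2]
R13: Y=0.02033 on G[0,1]
R14: Y=0.6410 on G[0,1]
R15: Y=0.0002421 on G[0,2]
R16: Y=0.02004 on G[1,2]
R17: Y=0.0001105 on G[0,2]
Iprobe: z[0]−=0.391, z[2]+=0.391
solve → V1=0.3056, V2=1.204

R_eq = 3.079 Ω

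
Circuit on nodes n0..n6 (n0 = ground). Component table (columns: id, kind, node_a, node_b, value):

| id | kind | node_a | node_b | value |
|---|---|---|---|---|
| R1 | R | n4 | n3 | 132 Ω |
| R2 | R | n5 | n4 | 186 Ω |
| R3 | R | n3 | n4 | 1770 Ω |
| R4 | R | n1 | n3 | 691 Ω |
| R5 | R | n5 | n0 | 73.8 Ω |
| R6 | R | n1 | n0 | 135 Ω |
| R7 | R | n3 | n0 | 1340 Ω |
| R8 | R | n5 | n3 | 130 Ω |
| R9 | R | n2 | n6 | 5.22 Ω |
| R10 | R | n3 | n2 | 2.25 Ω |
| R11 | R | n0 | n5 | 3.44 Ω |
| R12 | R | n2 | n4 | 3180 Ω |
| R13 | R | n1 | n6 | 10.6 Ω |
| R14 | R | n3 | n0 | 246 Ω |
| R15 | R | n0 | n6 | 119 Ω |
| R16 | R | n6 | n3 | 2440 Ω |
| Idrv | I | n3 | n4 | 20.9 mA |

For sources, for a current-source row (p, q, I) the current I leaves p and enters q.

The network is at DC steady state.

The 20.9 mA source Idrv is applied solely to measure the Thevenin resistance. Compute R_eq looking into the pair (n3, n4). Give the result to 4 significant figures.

Element admittances at DC:
  Y(R1) = 0.007576 S between n4,n3
  Y(R2) = 0.005376 S between n5,n4
  Y(R3) = 0.0005650 S between n3,n4
  Y(R4) = 0.001447 S between n1,n3
  Y(R5) = 0.01355 S between n5,n0
  Y(R6) = 0.007407 S between n1,n0
  Y(R7) = 0.0007463 S between n3,n0
  Y(R8) = 0.007692 S between n5,n3
  Y(R9) = 0.1916 S between n2,n6
  Y(R10) = 0.4444 S between n3,n2
  Y(R11) = 0.2907 S between n0,n5
  Y(R12) = 0.0003145 S between n2,n4
  Y(R13) = 0.09434 S between n1,n6
  Y(R14) = 0.004065 S between n3,n0
  Y(R15) = 0.008403 S between n0,n6
  Y(R16) = 0.0004098 S between n6,n3
  Idrv: injects 0.0209 A into n4 (from n3)
Assemble and solve the 6×6 MNA system:
  V(n1)=-0.2244  V(n2)=-0.2602  V(n3)=-0.2695  V(n4)=1.353  V(n5)=0.01639  V(n6)=-0.2413

R_eq = 77.62 Ω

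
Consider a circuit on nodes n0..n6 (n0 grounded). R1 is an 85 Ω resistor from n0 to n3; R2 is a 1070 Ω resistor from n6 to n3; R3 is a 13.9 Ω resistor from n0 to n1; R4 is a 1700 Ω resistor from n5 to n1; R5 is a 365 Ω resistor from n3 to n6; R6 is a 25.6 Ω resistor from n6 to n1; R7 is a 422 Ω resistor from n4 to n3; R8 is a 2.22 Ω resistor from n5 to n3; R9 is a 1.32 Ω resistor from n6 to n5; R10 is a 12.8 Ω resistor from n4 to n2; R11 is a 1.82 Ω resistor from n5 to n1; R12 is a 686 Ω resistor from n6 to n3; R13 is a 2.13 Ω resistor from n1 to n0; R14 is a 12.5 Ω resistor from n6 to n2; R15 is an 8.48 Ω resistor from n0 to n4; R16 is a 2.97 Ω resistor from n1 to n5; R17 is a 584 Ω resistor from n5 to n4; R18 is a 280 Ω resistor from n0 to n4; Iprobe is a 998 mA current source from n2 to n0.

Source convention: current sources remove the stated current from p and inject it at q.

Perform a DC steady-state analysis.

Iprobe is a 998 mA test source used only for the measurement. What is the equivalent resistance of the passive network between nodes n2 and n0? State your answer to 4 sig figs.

R_eq = 9.223 Ω

Element admittances at DC:
  Y(R1) = 0.01176 S between n0,n3
  Y(R2) = 0.0009346 S between n6,n3
  Y(R3) = 0.07194 S between n0,n1
  Y(R4) = 0.0005882 S between n5,n1
  Y(R5) = 0.002740 S between n3,n6
  Y(R6) = 0.03906 S between n6,n1
  Y(R7) = 0.002370 S between n4,n3
  Y(R8) = 0.4505 S between n5,n3
  Y(R9) = 0.7576 S between n6,n5
  Y(R10) = 0.07812 S between n4,n2
  Y(R11) = 0.5495 S between n5,n1
  Y(R12) = 0.001458 S between n6,n3
  Y(R13) = 0.4695 S between n1,n0
  Y(R14) = 0.08000 S between n6,n2
  Y(R15) = 0.1179 S between n0,n4
  Y(R16) = 0.3367 S between n1,n5
  Y(R17) = 0.001712 S between n5,n4
  Y(R18) = 0.003571 S between n0,n4
  Iprobe: injects 0.998 A into n0 (from n2)
Assemble and solve the 6×6 MNA system:
  V(n1)=-1.010  V(n2)=-9.205  V(n3)=-1.551  V(n4)=-3.561  V(n5)=-1.573  V(n6)=-2.240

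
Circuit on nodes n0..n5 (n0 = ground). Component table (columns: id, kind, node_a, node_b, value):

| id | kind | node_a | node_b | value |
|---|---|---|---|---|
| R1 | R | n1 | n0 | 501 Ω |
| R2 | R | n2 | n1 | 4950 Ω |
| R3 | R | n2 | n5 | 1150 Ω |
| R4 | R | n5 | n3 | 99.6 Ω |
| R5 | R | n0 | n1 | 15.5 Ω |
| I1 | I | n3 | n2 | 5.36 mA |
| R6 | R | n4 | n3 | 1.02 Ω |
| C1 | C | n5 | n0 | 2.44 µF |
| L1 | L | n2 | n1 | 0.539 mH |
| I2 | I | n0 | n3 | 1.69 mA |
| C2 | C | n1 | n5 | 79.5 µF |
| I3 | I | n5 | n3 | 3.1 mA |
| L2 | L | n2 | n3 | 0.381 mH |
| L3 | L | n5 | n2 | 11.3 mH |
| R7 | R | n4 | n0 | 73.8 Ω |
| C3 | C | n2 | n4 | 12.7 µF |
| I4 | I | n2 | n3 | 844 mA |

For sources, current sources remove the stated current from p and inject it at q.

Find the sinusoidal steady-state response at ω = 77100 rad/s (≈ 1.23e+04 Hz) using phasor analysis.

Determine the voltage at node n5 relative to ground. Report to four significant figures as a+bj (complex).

0.05245-0.02147j V

Element admittances at ω=77100 rad/s:
  Y(R1) = 0.001996+0.000j S between n1,n0
  Y(R2) = 0.0002020+0.000j S between n2,n1
  Y(R3) = 0.0008696+0.000j S between n2,n5
  Y(R4) = 0.01004+0.000j S between n5,n3
  Y(R5) = 0.06452+0.000j S between n0,n1
  I1: injects 0.00536 A into n2 (from n3)
  Y(R6) = 0.9804+0.000j S between n4,n3
  Y(C1) = 0.000+0.1881j S between n5,n0
  Y(L1) = 0.000-0.02406j S between n2,n1
  I2: injects 0.00169 A into n3 (from n0)
  Y(C2) = 0.000+6.129j S between n1,n5
  I3: injects 0.0031 A into n3 (from n5)
  Y(L2) = 0.000-0.03404j S between n2,n3
  Y(L3) = 0.000-0.001148j S between n5,n2
  Y(R7) = 0.01355+0.000j S between n4,n0
  Y(C3) = 0.000+0.9792j S between n2,n4
  I4: injects 0.844 A into n3 (from n2)
Assemble and solve the 5×5 MNA system:
  V(n1)=0.05483-0.02201j  V(n2)=-0.4892+0.2731j  V(n3)=0.4435-0.5820j  V(n4)=-0.4425-0.6201j  V(n5)=0.05245-0.02147j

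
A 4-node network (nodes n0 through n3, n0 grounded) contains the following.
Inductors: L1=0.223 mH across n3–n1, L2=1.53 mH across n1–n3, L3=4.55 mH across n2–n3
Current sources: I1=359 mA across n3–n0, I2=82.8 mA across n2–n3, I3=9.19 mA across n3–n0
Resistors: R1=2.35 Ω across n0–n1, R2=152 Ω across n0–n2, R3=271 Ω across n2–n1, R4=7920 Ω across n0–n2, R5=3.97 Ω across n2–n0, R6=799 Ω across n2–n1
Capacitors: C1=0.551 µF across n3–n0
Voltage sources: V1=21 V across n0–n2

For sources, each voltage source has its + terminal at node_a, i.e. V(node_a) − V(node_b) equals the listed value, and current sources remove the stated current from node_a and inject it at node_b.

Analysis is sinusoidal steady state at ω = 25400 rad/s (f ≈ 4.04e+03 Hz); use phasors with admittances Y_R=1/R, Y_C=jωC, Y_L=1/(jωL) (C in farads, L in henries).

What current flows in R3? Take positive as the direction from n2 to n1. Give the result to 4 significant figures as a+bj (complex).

-0.07411-0.001643j A

Element admittances at ω=25400 rad/s:
  Y(L1) = 0.000-0.1765j S between n3,n1
  I1: injects 0.359 A into n0 (from n3)
  Y(R1) = 0.4255+0.000j S between n0,n1
  Y(R2) = 0.006579+0.000j S between n0,n2
  Y(R3) = 0.003690+0.000j S between n2,n1
  Y(L2) = 0.000-0.02573j S between n1,n3
  Y(R4) = 0.0001263+0.000j S between n0,n2
  Y(C1) = 0.000+0.01400j S between n3,n0
  Y(R5) = 0.2519+0.000j S between n2,n0
  Y(L3) = 0.000-0.008653j S between n2,n3
  I2: injects 0.0828 A into n3 (from n2)
  Y(R6) = 0.001252+0.000j S between n2,n1
  I3: injects 0.00919 A into n0 (from n3)
  V1: constraint V(n0)−V(n2) = 21
Assemble and solve the 4×4 MNA system:
  V(n1)=-0.9163+0.4452j  V(n2)=-21.00+0.000j  V(n3)=-1.864-0.9918j
  i(V1)=-5.438+0.1634j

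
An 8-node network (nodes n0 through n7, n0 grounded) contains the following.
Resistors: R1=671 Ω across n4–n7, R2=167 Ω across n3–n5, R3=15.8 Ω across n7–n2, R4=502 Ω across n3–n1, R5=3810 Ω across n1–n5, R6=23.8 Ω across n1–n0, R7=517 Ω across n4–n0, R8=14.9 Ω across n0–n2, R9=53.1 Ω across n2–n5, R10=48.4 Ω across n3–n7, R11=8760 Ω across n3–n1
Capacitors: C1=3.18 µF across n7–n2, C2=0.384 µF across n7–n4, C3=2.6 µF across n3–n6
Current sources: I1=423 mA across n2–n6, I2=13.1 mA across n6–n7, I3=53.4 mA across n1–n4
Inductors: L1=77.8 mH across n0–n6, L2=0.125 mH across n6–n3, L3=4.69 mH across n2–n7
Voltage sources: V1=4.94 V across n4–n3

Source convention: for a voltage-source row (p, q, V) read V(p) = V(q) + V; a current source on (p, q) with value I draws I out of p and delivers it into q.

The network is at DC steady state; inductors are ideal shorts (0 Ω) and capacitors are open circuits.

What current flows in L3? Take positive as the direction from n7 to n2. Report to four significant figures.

Apply KCL at each of the 7 non-ground nodes and solve the resulting linear system.
Node n1: branches {R4, R5, R6, I3, R11} → V_1 = -1.222
Node n2: branches {R3, C1, I1, R8, R9, L3} → V_2 = -4.287
Node n3: branches {R2, R4, C3, R10, L2, R11, V1} → V_3 = 0.000
Node n4: branches {R1, C2, R7, I3, V1} → V_4 = 4.940
Node n5: branches {R2, R5, R9} → V_5 = -3.231
Node n6: branches {I1, C3, I2, L1, L2} → V_6 = 0.000
Node n7: branches {R1, R3, C1, C2, I2, R10, L3} → V_7 = -4.287
Source currents: i(L1)=-0.3295, i(L2)=0.08040, i(L3)=-0.1154, i(V1)=0.03009

0.1154 A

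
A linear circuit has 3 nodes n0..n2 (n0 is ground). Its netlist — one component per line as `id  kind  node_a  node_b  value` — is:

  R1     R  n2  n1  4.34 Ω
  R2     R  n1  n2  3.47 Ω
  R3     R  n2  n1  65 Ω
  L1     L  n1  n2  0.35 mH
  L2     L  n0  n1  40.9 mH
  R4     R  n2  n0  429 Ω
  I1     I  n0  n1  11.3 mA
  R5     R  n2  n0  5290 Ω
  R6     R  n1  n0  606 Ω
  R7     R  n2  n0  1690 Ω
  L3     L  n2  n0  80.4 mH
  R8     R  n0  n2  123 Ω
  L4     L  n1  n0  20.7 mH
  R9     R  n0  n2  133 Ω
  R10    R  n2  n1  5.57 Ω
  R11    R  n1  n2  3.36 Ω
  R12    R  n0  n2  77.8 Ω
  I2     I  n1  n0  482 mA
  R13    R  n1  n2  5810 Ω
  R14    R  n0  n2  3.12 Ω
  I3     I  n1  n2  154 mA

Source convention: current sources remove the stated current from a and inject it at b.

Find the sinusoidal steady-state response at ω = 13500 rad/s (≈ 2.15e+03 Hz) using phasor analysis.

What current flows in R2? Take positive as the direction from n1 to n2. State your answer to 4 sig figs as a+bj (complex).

-0.1689-0.03820j A

Apply KCL at each of the 2 non-ground nodes and solve the resulting linear system.
Node n1: branches {R1, R2, R3, L1, L2, I1, R6, L4, R10, R11, I2, R13, I3} → V_1 = -1.911-0.1645j
Node n2: branches {R1, R2, R3, L1, R4, R5, R7, L3, R8, R9, R10, R11, R12, R13, R14, I3} → V_2 = -1.325-0.03195j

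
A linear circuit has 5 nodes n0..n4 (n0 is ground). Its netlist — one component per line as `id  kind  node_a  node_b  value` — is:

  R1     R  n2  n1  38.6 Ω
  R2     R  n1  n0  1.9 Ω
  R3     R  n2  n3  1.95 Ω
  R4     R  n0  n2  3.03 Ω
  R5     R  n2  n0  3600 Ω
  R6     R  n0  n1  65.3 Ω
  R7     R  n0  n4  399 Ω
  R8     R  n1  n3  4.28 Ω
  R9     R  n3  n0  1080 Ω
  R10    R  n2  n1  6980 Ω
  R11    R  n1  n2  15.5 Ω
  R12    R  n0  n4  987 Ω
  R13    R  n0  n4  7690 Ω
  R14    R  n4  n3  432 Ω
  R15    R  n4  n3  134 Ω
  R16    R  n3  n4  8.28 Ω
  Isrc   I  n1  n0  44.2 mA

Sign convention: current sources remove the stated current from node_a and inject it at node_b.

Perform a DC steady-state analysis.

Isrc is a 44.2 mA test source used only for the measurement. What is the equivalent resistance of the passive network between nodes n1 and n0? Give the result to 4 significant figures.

R_eq = 1.458 Ω

MNA unknowns: 4 node voltages V₁..V_4
R1: Y=0.02591 on G[2,1]
R2: Y=0.5263 on G[1,0]
R3: Y=0.5128 on G[2,3]
R4: Y=0.3300 on G[0,2]
R5: Y=0.0002778 on G[2,0]
R6: Y=0.01531 on G[0,1]
R7: Y=0.002506 on G[0,4]
R8: Y=0.2336 on G[1,3]
R9: Y=0.0009259 on G[3,0]
R10: Y=0.0001433 on G[2,1]
R11: Y=0.06452 on G[1,2]
R12: Y=0.001013 on G[0,4]
R13: Y=0.0001300 on G[0,4]
R14: Y=0.002315 on G[4,3]
R15: Y=0.007463 on G[4,3]
R16: Y=0.1208 on G[3,4]
Isrc: z[1]−=0.0442, z[0]+=0.0442
solve → V1=-0.06444, V2=-0.02762, V3=-0.03891, V4=-0.03785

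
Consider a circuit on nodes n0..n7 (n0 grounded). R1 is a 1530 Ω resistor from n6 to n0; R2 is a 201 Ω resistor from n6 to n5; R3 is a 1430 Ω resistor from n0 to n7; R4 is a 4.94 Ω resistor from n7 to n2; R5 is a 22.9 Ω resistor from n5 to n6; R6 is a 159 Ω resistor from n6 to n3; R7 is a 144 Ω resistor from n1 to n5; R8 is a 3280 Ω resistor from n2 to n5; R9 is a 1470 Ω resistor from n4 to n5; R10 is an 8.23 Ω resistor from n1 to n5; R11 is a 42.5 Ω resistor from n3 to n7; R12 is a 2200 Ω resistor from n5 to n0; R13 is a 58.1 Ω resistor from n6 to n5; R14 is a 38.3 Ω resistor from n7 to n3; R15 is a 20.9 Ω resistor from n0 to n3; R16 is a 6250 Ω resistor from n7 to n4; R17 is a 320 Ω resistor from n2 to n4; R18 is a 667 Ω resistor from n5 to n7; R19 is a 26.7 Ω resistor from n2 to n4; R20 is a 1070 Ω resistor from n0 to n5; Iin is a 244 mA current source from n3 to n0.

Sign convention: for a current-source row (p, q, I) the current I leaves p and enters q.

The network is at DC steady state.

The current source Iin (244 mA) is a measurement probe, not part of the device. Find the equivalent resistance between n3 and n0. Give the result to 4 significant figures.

Apply KCL at each of the 7 non-ground nodes and solve the resulting linear system.
Node n1: branches {R7, R10} → V_1 = -3.887
Node n2: branches {R4, R8, R17, R19} → V_2 = -4.749
Node n3: branches {R6, R11, R14, R15, Iin} → V_3 = -4.864
Node n4: branches {R9, R16, R17, R19} → V_4 = -4.735
Node n5: branches {R2, R5, R7, R8, R9, R10, R12, R13, R18, R20} → V_5 = -3.887
Node n6: branches {R1, R2, R5, R6, R13} → V_6 = -3.936
Node n7: branches {R3, R4, R11, R14, R16, R18} → V_7 = -4.753

R_eq = 19.93 Ω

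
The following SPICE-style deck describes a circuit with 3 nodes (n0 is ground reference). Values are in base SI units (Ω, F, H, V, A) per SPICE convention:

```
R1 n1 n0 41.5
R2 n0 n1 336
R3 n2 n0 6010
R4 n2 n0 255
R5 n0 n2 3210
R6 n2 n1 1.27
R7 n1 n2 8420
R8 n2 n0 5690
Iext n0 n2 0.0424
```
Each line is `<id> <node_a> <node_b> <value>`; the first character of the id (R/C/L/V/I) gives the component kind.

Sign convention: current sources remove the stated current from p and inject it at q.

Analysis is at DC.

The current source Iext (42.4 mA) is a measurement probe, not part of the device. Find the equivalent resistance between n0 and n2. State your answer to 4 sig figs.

Element admittances at DC:
  Y(R1) = 0.02410 S between n1,n0
  Y(R2) = 0.002976 S between n0,n1
  Y(R3) = 0.0001664 S between n2,n0
  Y(R4) = 0.003922 S between n2,n0
  Y(R5) = 0.0003115 S between n0,n2
  Y(R6) = 0.7874 S between n2,n1
  Y(R7) = 0.0001188 S between n1,n2
  Y(R8) = 0.0001757 S between n2,n0
  Iext: injects 0.0424 A into n2 (from n0)
Assemble and solve the 2×2 MNA system:
  V(n1)=1.333  V(n2)=1.379

R_eq = 32.52 Ω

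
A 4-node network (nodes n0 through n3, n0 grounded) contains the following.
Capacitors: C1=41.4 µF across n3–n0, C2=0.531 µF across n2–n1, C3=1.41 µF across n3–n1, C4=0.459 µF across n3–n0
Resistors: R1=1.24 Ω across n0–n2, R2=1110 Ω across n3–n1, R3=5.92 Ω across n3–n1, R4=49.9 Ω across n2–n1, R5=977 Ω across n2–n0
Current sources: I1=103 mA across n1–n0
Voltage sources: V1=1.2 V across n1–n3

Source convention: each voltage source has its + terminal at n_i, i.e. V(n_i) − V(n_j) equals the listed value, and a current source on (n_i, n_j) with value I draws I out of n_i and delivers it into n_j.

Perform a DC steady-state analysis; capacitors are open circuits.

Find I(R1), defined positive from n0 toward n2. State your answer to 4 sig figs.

0.1029 A

MNA unknowns: 3 node voltages V₁..V_3 plus 1 source current (V1)
C1: Y=0.000 on G[3,0]
R1: Y=0.8065 on G[0,2]
R2: Y=0.0009009 on G[3,1]
R3: Y=0.1689 on G[3,1]
I1: z[1]−=0.103, z[0]+=0.103
R4: Y=0.02004 on G[2,1]
C2: Y=0.000 on G[2,1]
R5: Y=0.001024 on G[2,0]
C3: Y=0.000 on G[3,1]
C4: Y=0.000 on G[3,0]
V1: row V1−V3=1.2, i_V1 at 1,3
solve → V1=-5.267, V2=-0.1276, V3=-6.467
aux → i_V1=-0.2038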